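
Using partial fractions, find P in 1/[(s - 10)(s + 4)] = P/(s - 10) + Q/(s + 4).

Cover-up at s = 10: P = 1/(10 + 4) = 1/14


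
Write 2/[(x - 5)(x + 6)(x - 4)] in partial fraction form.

Using cover-up method: A = 2/11, B = 1/55, C = -1/5
Result: (2/11)/(x - 5) + (1/55)/(x + 6) - (1/5)/(x - 4)


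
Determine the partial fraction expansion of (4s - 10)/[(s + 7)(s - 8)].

At s=-7: P = (4·(-7) - 10)/(-7 - 8) = 38/15. At s=8: Q = (4·8 - 10)/(8 + 7) = 22/15
Result: (38/15)/(s + 7) + (22/15)/(s - 8)


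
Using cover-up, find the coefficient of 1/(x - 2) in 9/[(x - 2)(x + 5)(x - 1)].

Cover (x - 2), set x=2: 9/[(2 + 5)(2 - 1)] = 9/7


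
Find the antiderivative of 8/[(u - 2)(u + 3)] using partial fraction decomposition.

Decompose: 8/[(u - 2)(u + 3)] = (8/5)/(u - 2) - (8/5)/(u + 3). Integrate each term: (8/5) ln|(u - 2)| - (8/5) ln|(u + 3)| + C


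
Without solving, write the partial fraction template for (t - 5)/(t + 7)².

Repeated linear factor: α/(t + 7) + β/(t + 7)²


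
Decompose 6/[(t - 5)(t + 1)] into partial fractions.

6/(t - 5)(t + 1) = P/(t - 5) + Q/(t + 1). P = 6/(5 + 1) = 1, Q = 6/(-1 - 5) = -1
Result: 1/(t - 5) - 1/(t + 1)


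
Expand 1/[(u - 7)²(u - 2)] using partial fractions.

Cover-up at u=2: γ = 1/(2 - 7)² = 1/25. Cover-up at u=7: β = 1/(7 - 2) = 1/5. Comparing u² coeff: α = -γ = -1/25
Result: (-1/25)/(u - 7) + (1/5)/(u - 7)² + (1/25)/(u - 2)


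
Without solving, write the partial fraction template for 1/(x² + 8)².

Repeated quadratic factor: (αx + β)/(x² + 8) + (γx + δ)/(x² + 8)²


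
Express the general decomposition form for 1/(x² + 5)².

Repeated quadratic factor: (Ax + B)/(x² + 5) + (Cx + D)/(x² + 5)²


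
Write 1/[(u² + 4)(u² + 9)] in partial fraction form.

Coefficient matching gives A = C = 0, B = 1/(9-4) = 1/5, D = -B = -1/5
Result: (1/5)/(u² + 4) - (1/5)/(u² + 9)


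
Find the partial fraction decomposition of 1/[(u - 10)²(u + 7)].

Cover-up at u=-7: C = 1/(-7 - 10)² = 1/289. Cover-up at u=10: B = 1/(10 + 7) = 1/17. Comparing u² coeff: A = -C = -1/289
Result: (-1/289)/(u - 10) + (1/17)/(u - 10)² + (1/289)/(u + 7)


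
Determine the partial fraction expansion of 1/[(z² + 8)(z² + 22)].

Coefficient matching gives A = C = 0, B = 1/(22-8) = 1/14, D = -B = -1/14
Result: (1/14)/(z² + 8) - (1/14)/(z² + 22)


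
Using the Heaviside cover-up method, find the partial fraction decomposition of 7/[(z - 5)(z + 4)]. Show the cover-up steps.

Cover (z - 5): set z=5, get A = 7/(5 + 4) = 7/9. Cover (z + 4): set z=-4, get B = 7/(-4 - 5) = -7/9.
Result: (7/9)/(z - 5) - (7/9)/(z + 4)


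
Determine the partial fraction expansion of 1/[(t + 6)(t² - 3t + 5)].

Cover-up at t = -6: α = 1/((-6)² - 3·(-6) + 5) = 1/59. Then β = -α = -1/59, γ = -α·(-3 - 6) = 9/59
Result: (1/59)/(t + 6) - ((1/59)t - 9/59)/(t² - 3t + 5)


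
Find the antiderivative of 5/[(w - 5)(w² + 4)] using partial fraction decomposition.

Cover-up at w=5: α = 5/(5²+4) = 5/29. Coeff matching: β = -5/29, γ = -25/29. Decomposition: (5/29)/(w - 5) - ((5/29)w + 25/29)/(w² + 4). Integrate: linear → ln, quadratic → (1/2)ln + arctan: (5/29) ln|(w - 5)| - (5/58) ln(w² + 4) - (25/58) arctan(w/2) + C


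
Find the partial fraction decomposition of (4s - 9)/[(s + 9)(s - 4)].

At s=-9: A = (4·(-9) - 9)/(-9 - 4) = 45/13. At s=4: B = (4·4 - 9)/(4 + 9) = 7/13
Result: (45/13)/(s + 9) + (7/13)/(s - 4)


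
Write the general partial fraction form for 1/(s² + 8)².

Repeated quadratic factor: (αs + β)/(s² + 8) + (γs + δ)/(s² + 8)²


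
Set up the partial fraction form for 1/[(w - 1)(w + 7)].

Distinct linear factors: A/(w - 1) + B/(w + 7)


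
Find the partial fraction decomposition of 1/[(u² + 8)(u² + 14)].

Coefficient matching gives A = C = 0, B = 1/(14-8) = 1/6, D = -B = -1/6
Result: (1/6)/(u² + 8) - (1/6)/(u² + 14)


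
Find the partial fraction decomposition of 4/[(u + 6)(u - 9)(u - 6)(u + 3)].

Using Heaviside cover-up: (-1/135)/(u + 6) + (1/135)/(u - 9) - (1/81)/(u - 6) + (1/81)/(u + 3)


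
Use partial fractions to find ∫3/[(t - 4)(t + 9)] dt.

Decompose: 3/[(t - 4)(t + 9)] = (3/13)/(t - 4) - (3/13)/(t + 9). Integrate each term: (3/13) ln|(t - 4)| - (3/13) ln|(t + 9)| + C


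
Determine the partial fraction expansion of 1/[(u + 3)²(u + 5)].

Cover-up at u=-5: C = 1/(-5 + 3)² = 1/4. Cover-up at u=-3: B = 1/(-3 + 5) = 1/2. Comparing u² coeff: A = -C = -1/4
Result: (-1/4)/(u + 3) + (1/2)/(u + 3)² + (1/4)/(u + 5)


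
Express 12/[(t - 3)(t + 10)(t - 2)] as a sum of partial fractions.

Using cover-up method: P = 12/13, Q = 1/13, R = -1
Result: (12/13)/(t - 3) + (1/13)/(t + 10) - 1/(t - 2)


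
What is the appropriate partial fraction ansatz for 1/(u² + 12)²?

Repeated quadratic factor: (αu + β)/(u² + 12) + (γu + δ)/(u² + 12)²


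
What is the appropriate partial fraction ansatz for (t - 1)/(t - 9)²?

Repeated linear factor: A/(t - 9) + B/(t - 9)²


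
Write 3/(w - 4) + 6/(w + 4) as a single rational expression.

Common denominator (w - 4)(w + 4). Numerator: 3(w + 4) + 6(w - 4) = (3w + 12) + (6w - 24) = 9w - 12
Result: (9w - 12)/[(w - 4)(w + 4)]


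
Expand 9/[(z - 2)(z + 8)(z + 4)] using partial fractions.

Using cover-up method: P = 3/20, Q = 9/40, R = -3/8
Result: (3/20)/(z - 2) + (9/40)/(z + 8) - (3/8)/(z + 4)


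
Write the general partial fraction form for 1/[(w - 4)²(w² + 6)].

Repeated linear + quadratic: P/(w - 4) + Q/(w - 4)² + (Rw + S)/(w² + 6)


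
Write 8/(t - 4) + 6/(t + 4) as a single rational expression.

Common denominator (t - 4)(t + 4). Numerator: 8(t + 4) + 6(t - 4) = (8t + 32) + (6t - 24) = 14t + 8
Result: (14t + 8)/[(t - 4)(t + 4)]


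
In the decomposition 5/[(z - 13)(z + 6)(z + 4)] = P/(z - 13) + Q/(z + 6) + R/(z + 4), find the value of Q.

Cover-up at z = -6: Q = 5/[(-6 - 13)(-6 + 4)] = 5/[(-19)(-2)] = 5/38


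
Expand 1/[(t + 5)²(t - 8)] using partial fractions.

Cover-up at t=8: C = 1/(8 + 5)² = 1/169. Cover-up at t=-5: B = 1/(-5 - 8) = -1/13. Comparing t² coeff: A = -C = -1/169
Result: (-1/169)/(t + 5) - (1/13)/(t + 5)² + (1/169)/(t - 8)


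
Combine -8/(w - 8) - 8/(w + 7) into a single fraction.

Common denominator (w - 8)(w + 7). Numerator: -8(w + 7) - 8(w - 8) = (-8w - 56) - (8w - 64) = -16w + 8
Result: (-16w + 8)/[(w - 8)(w + 7)]


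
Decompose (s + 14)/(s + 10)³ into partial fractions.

(s + 14) = P(s + 10)² + Q(s + 10) + R. At s = -10: R = 1·(-10) + 14 = 4. Coefficients: P = 0, Q = 1
Result: 1/(s + 10)² + 4/(s + 10)³


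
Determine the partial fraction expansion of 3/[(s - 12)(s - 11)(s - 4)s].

Using Heaviside cover-up: (1/32)/(s - 12) - (3/77)/(s - 11) + (3/224)/(s - 4) - (1/176)/s


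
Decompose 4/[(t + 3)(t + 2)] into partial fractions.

4/(t + 3)(t + 2) = P/(t + 3) + Q/(t + 2). P = 4/(-3 + 2) = -4, Q = 4/(-2 + 3) = 4
Result: -4/(t + 3) + 4/(t + 2)


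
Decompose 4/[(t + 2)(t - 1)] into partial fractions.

4/(t + 2)(t - 1) = A/(t + 2) + B/(t - 1). A = 4/(-2 - 1) = -4/3, B = 4/(1 + 2) = 4/3
Result: (-4/3)/(t + 2) + (4/3)/(t - 1)


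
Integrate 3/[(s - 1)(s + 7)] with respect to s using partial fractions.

Decompose: 3/[(s - 1)(s + 7)] = (3/8)/(s - 1) - (3/8)/(s + 7). Integrate each term: (3/8) ln|(s - 1)| - (3/8) ln|(s + 7)| + C


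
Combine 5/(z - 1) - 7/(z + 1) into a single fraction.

Common denominator (z - 1)(z + 1). Numerator: 5(z + 1) - 7(z - 1) = (5z + 5) - (7z - 7) = -2z + 12
Result: (-2z + 12)/[(z - 1)(z + 1)]


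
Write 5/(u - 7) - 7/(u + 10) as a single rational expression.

Common denominator (u - 7)(u + 10). Numerator: 5(u + 10) - 7(u - 7) = (5u + 50) - (7u - 49) = -2u + 99
Result: (-2u + 99)/[(u - 7)(u + 10)]


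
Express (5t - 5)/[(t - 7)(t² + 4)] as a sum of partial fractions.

At t=7: P = (5·7 - 5)/(7² + 4) = 30/53. Q = -P = -30/53, R = 5 - 7·P = 55/53
Result: (30/53)/(t - 7) - ((30/53)t - 55/53)/(t² + 4)


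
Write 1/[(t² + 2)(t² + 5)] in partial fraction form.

Coefficient matching gives P = R = 0, Q = 1/(5-2) = 1/3, S = -Q = -1/3
Result: (1/3)/(t² + 2) - (1/3)/(t² + 5)


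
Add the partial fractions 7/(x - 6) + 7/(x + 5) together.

Common denominator (x - 6)(x + 5). Numerator: 7(x + 5) + 7(x - 6) = (7x + 35) + (7x - 42) = 14x - 7
Result: (14x - 7)/[(x - 6)(x + 5)]


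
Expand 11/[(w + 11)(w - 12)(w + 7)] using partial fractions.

Using cover-up method: P = 11/92, Q = 11/437, R = -11/76
Result: (11/92)/(w + 11) + (11/437)/(w - 12) - (11/76)/(w + 7)


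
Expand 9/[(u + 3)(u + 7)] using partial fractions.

9/(u + 3)(u + 7) = α/(u + 3) + β/(u + 7). α = 9/(-3 + 7) = 9/4, β = 9/(-7 + 3) = -9/4
Result: (9/4)/(u + 3) - (9/4)/(u + 7)


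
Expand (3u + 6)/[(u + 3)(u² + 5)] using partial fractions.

At u=-3: A = (3·(-3) + 6)/((-3)² + 5) = -3/14. B = -A = 3/14, C = 3 - (-3)·A = 33/14
Result: (-3/14)/(u + 3) + ((3/14)u + 33/14)/(u² + 5)


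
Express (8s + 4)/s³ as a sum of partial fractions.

(8s + 4) = αs² + βs + γ. At s = 0: γ = 8·0 + 4 = 4. Coefficients: α = 0, β = 8
Result: 8/s² + 4/s³


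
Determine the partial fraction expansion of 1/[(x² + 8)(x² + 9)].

Coefficient matching gives P = R = 0, Q = 1/(9-8) = 1, S = -Q = -1
Result: 1/(x² + 8) - 1/(x² + 9)


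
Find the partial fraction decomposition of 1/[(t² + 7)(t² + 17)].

Coefficient matching gives P = R = 0, Q = 1/(17-7) = 1/10, S = -Q = -1/10
Result: (1/10)/(t² + 7) - (1/10)/(t² + 17)


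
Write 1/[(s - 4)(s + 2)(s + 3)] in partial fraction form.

Using cover-up method: P = 1/42, Q = -1/6, R = 1/7
Result: (1/42)/(s - 4) - (1/6)/(s + 2) + (1/7)/(s + 3)


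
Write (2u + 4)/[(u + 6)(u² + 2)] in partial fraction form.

At u=-6: A = (2·(-6) + 4)/((-6)² + 2) = -4/19. B = -A = 4/19, C = 2 - (-6)·A = 14/19
Result: (-4/19)/(u + 6) + ((4/19)u + 14/19)/(u² + 2)


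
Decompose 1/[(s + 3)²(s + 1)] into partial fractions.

Cover-up at s=-1: R = 1/(-1 + 3)² = 1/4. Cover-up at s=-3: Q = 1/(-3 + 1) = -1/2. Comparing s² coeff: P = -R = -1/4
Result: (-1/4)/(s + 3) - (1/2)/(s + 3)² + (1/4)/(s + 1)


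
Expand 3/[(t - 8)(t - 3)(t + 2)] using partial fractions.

Using cover-up method: P = 3/50, Q = -3/25, R = 3/50
Result: (3/50)/(t - 8) - (3/25)/(t - 3) + (3/50)/(t + 2)


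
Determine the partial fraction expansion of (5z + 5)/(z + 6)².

(5z + 5) = α(z + 6) + β. At z = -6: β = 5·(-6) + 5 = -25. Coeff of z: α = 5
Result: 5/(z + 6) - 25/(z + 6)²


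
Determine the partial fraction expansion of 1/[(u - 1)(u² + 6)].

Cover-up at u = 1: α = 1/(1² + 6) = 1/7. Then β = -α = -1/7, γ = -α·(0 + 1) = -1/7
Result: (1/7)/(u - 1) - ((1/7)u + 1/7)/(u² + 6)


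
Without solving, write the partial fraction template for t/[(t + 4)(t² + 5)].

Linear + irreducible quadratic: P/(t + 4) + (Qt + R)/(t² + 5)


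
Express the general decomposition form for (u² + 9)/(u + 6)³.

Repeated linear factor (power 3): P/(u + 6) + Q/(u + 6)² + R/(u + 6)³


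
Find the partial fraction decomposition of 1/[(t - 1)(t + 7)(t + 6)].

Using cover-up method: α = 1/56, β = 1/8, γ = -1/7
Result: (1/56)/(t - 1) + (1/8)/(t + 7) - (1/7)/(t + 6)


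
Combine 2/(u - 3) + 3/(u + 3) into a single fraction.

Common denominator (u - 3)(u + 3). Numerator: 2(u + 3) + 3(u - 3) = (2u + 6) + (3u - 9) = 5u - 3
Result: (5u - 3)/[(u - 3)(u + 3)]


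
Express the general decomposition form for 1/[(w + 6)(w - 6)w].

Three distinct linear factors: α/(w + 6) + β/(w - 6) + γ/w


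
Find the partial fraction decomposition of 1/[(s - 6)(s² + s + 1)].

Cover-up at s = 6: P = 1/(6² + 1·6 + 1) = 1/43. Then Q = -P = -1/43, R = -P·(1 + 6) = -7/43
Result: (1/43)/(s - 6) - ((1/43)s + 7/43)/(s² + s + 1)


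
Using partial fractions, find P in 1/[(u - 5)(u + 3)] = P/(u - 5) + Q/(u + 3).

Cover-up at u = 5: P = 1/(5 + 3) = 1/8


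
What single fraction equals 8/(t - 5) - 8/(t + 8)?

Common denominator (t - 5)(t + 8). Numerator: 8(t + 8) - 8(t - 5) = (8t + 64) - (8t - 40) = 104
Result: (104)/[(t - 5)(t + 8)]


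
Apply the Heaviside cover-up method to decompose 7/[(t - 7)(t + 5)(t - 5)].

Cover (t - 7), t=7: A = 7/[(7 + 5)(7 - 5)] = 7/24. Cover (t + 5), t=-5: B = 7/[(-5 - 7)(-5 - 5)] = 7/120. Cover (t - 5), t=5: C = 7/[(5 - 7)(5 + 5)] = -7/20.
Result: (7/24)/(t - 7) + (7/120)/(t + 5) - (7/20)/(t - 5)


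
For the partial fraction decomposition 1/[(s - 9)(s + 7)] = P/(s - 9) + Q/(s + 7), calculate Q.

Cover-up at s = -7: Q = 1/(-7 - 9) = -1/16


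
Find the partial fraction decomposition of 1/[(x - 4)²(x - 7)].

Cover-up at x=7: γ = 1/(7 - 4)² = 1/9. Cover-up at x=4: β = 1/(4 - 7) = -1/3. Comparing x² coeff: α = -γ = -1/9
Result: (-1/9)/(x - 4) - (1/3)/(x - 4)² + (1/9)/(x - 7)


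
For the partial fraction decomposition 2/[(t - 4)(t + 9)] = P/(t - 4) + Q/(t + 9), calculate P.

Cover-up at t = 4: P = 2/(4 + 9) = 2/13


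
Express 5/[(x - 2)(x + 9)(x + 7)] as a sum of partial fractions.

Using cover-up method: α = 5/99, β = 5/22, γ = -5/18
Result: (5/99)/(x - 2) + (5/22)/(x + 9) - (5/18)/(x + 7)


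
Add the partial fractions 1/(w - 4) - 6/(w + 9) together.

Common denominator (w - 4)(w + 9). Numerator: 1(w + 9) - 6(w - 4) = (w + 9) - (6w - 24) = -5w + 33
Result: (-5w + 33)/[(w - 4)(w + 9)]


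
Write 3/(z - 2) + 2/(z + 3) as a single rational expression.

Common denominator (z - 2)(z + 3). Numerator: 3(z + 3) + 2(z - 2) = (3z + 9) + (2z - 4) = 5z + 5
Result: (5z + 5)/[(z - 2)(z + 3)]


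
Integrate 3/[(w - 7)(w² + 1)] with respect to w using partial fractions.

Cover-up at w=7: P = 3/(7²+1) = 3/50. Coeff matching: Q = -3/50, R = -21/50. Decomposition: (3/50)/(w - 7) - ((3/50)w + 21/50)/(w² + 1). Integrate: linear → ln, quadratic → (1/2)ln + arctan: (3/50) ln|(w - 7)| - (3/100) ln(w² + 1) - (21/50) arctan(w) + C


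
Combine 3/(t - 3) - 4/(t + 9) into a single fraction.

Common denominator (t - 3)(t + 9). Numerator: 3(t + 9) - 4(t - 3) = (3t + 27) - (4t - 12) = -t + 39
Result: (-t + 39)/[(t - 3)(t + 9)]


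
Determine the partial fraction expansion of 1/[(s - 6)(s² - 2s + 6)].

Cover-up at s = 6: α = 1/(6² - 2·6 + 6) = 1/30. Then β = -α = -1/30, γ = -α·(-2 + 6) = -2/15
Result: (1/30)/(s - 6) - ((1/30)s + 2/15)/(s² - 2s + 6)


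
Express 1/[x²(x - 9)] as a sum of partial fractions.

Cover-up at x=9: γ = 1/(9 - 0)² = 1/81. Cover-up at x=0: β = 1/(0 - 9) = -1/9. Comparing x² coeff: α = -γ = -1/81
Result: (-1/81)/x - (1/9)/x² + (1/81)/(x - 9)


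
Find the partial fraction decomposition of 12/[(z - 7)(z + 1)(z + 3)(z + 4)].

Using Heaviside cover-up: (3/220)/(z - 7) - (1/4)/(z + 1) + (3/5)/(z + 3) - (4/11)/(z + 4)


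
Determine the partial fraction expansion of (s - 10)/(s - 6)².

(s - 10) = α(s - 6) + β. At s = 6: β = 1·6 - 10 = -4. Coeff of s: α = 1
Result: 1/(s - 6) - 4/(s - 6)²


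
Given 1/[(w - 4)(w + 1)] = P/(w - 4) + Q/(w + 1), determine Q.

Cover-up at w = -1: Q = 1/(-1 - 4) = -1/5


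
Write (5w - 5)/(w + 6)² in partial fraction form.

(5w - 5) = A(w + 6) + B. At w = -6: B = 5·(-6) - 5 = -35. Coeff of w: A = 5
Result: 5/(w + 6) - 35/(w + 6)²


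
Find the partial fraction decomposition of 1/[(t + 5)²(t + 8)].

Cover-up at t=-8: R = 1/(-8 + 5)² = 1/9. Cover-up at t=-5: Q = 1/(-5 + 8) = 1/3. Comparing t² coeff: P = -R = -1/9
Result: (-1/9)/(t + 5) + (1/3)/(t + 5)² + (1/9)/(t + 8)


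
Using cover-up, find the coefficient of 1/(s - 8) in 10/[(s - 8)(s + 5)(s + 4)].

Cover (s - 8), set s=8: 10/[(8 + 5)(8 + 4)] = 5/78


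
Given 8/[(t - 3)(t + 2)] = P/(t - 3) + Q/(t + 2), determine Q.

Cover-up at t = -2: Q = 8/(-2 - 3) = -8/5


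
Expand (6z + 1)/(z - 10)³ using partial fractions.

(6z + 1) = A(z - 10)² + B(z - 10) + C. At z = 10: C = 6·10 + 1 = 61. Coefficients: A = 0, B = 6
Result: 6/(z - 10)² + 61/(z - 10)³


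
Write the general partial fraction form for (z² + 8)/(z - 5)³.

Repeated linear factor (power 3): P/(z - 5) + Q/(z - 5)² + R/(z - 5)³


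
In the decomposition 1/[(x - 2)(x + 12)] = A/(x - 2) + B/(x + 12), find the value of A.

Cover-up at x = 2: A = 1/(2 + 12) = 1/14


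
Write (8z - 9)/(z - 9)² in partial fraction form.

(8z - 9) = P(z - 9) + Q. At z = 9: Q = 8·9 - 9 = 63. Coeff of z: P = 8
Result: 8/(z - 9) + 63/(z - 9)²


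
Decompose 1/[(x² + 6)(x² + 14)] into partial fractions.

Coefficient matching gives A = C = 0, B = 1/(14-6) = 1/8, D = -B = -1/8
Result: (1/8)/(x² + 6) - (1/8)/(x² + 14)


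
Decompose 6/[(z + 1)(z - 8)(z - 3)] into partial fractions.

Using cover-up method: P = 1/6, Q = 2/15, R = -3/10
Result: (1/6)/(z + 1) + (2/15)/(z - 8) - (3/10)/(z - 3)


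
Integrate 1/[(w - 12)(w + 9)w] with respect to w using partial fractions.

Cover-up: P = 1/252, Q = 1/189, R = -1/108. Decomposition: (1/252)/(w - 12) + (1/189)/(w + 9) - (1/108)/w. Integrate each term: (1/252) ln|(w - 12)| + (1/189) ln|(w + 9)| - (1/108) ln|w| + C


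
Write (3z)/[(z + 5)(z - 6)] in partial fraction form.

At z=-5: A = (3·(-5) + 0)/(-5 - 6) = 15/11. At z=6: B = (3·6 + 0)/(6 + 5) = 18/11
Result: (15/11)/(z + 5) + (18/11)/(z - 6)


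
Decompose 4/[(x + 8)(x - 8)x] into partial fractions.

Using cover-up method: P = 1/32, Q = 1/32, R = -1/16
Result: (1/32)/(x + 8) + (1/32)/(x - 8) - (1/16)/x


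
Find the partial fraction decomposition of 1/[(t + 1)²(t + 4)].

Cover-up at t=-4: C = 1/(-4 + 1)² = 1/9. Cover-up at t=-1: B = 1/(-1 + 4) = 1/3. Comparing t² coeff: A = -C = -1/9
Result: (-1/9)/(t + 1) + (1/3)/(t + 1)² + (1/9)/(t + 4)


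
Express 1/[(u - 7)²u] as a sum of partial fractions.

Cover-up at u=0: γ = 1/(0 - 7)² = 1/49. Cover-up at u=7: β = 1/(7 - 0) = 1/7. Comparing u² coeff: α = -γ = -1/49
Result: (-1/49)/(u - 7) + (1/7)/(u - 7)² + (1/49)/u


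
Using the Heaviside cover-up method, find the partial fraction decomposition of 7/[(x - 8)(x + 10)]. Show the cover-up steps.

Cover (x - 8): set x=8, get α = 7/(8 + 10) = 7/18. Cover (x + 10): set x=-10, get β = 7/(-10 - 8) = -7/18.
Result: (7/18)/(x - 8) - (7/18)/(x + 10)


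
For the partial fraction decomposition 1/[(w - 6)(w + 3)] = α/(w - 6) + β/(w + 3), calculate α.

Cover-up at w = 6: α = 1/(6 + 3) = 1/9


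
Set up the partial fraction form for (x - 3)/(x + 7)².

Repeated linear factor: α/(x + 7) + β/(x + 7)²


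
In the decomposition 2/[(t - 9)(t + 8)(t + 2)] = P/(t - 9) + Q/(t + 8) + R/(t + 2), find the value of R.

Cover-up at t = -2: R = 2/[(-2 - 9)(-2 + 8)] = 2/[(-11)(6)] = -2/66 = -1/33


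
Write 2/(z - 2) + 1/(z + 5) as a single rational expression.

Common denominator (z - 2)(z + 5). Numerator: 2(z + 5) + 1(z - 2) = (2z + 10) + (z - 2) = 3z + 8
Result: (3z + 8)/[(z - 2)(z + 5)]


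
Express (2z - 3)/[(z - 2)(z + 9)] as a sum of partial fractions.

At z=2: α = (2·2 - 3)/(2 + 9) = 1/11. At z=-9: β = (2·(-9) - 3)/(-9 - 2) = 21/11
Result: (1/11)/(z - 2) + (21/11)/(z + 9)


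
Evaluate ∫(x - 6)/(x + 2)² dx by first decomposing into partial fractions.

Decompose: α = 1, β = 1·(-2) - 6 = -8, so (x - 6)/(x + 2)² = 1/(x + 2) - 8/(x + 2)². Integrate: ∫ α/(x + 2) dx = ln|(x + 2)|; ∫ β/(x + 2)² dx = 8/(x + 2). Sum: ln|(x + 2)| + 8/(x + 2) + C


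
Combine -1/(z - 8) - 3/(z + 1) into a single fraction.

Common denominator (z - 8)(z + 1). Numerator: -1(z + 1) - 3(z - 8) = (-z - 1) - (3z - 24) = -4z + 23
Result: (-4z + 23)/[(z - 8)(z + 1)]


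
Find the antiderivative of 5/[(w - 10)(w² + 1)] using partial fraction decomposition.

Cover-up at w=10: α = 5/(10²+1) = 5/101. Coeff matching: β = -5/101, γ = -50/101. Decomposition: (5/101)/(w - 10) - ((5/101)w + 50/101)/(w² + 1). Integrate: linear → ln, quadratic → (1/2)ln + arctan: (5/101) ln|(w - 10)| - (5/202) ln(w² + 1) - (50/101) arctan(w) + C


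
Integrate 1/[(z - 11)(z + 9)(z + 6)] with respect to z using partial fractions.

Cover-up: P = 1/340, Q = 1/60, R = -1/51. Decomposition: (1/340)/(z - 11) + (1/60)/(z + 9) - (1/51)/(z + 6). Integrate each term: (1/340) ln|(z - 11)| + (1/60) ln|(z + 9)| - (1/51) ln|(z + 6)| + C


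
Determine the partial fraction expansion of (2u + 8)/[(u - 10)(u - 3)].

At u=10: A = (2·10 + 8)/(10 - 3) = 4. At u=3: B = (2·3 + 8)/(3 - 10) = -2
Result: 4/(u - 10) - 2/(u - 3)


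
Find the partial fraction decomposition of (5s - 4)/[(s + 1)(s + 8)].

At s=-1: P = (5·(-1) - 4)/(-1 + 8) = -9/7. At s=-8: Q = (5·(-8) - 4)/(-8 + 1) = 44/7
Result: (-9/7)/(s + 1) + (44/7)/(s + 8)


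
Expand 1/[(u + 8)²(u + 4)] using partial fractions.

Cover-up at u=-4: R = 1/(-4 + 8)² = 1/16. Cover-up at u=-8: Q = 1/(-8 + 4) = -1/4. Comparing u² coeff: P = -R = -1/16
Result: (-1/16)/(u + 8) - (1/4)/(u + 8)² + (1/16)/(u + 4)


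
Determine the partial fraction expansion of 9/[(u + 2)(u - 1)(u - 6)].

Using cover-up method: P = 3/8, Q = -3/5, R = 9/40
Result: (3/8)/(u + 2) - (3/5)/(u - 1) + (9/40)/(u - 6)


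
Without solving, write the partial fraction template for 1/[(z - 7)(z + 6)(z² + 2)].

Two linear + quadratic: P/(z - 7) + Q/(z + 6) + (Rz + S)/(z² + 2)


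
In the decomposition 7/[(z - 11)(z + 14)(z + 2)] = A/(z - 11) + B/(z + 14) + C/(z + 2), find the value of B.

Cover-up at z = -14: B = 7/[(-14 - 11)(-14 + 2)] = 7/[(-25)(-12)] = 7/300


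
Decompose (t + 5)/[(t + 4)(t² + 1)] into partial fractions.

At t=-4: P = (1·(-4) + 5)/((-4)² + 1) = 1/17. Q = -P = -1/17, R = 1 - (-4)·P = 21/17
Result: (1/17)/(t + 4) - ((1/17)t - 21/17)/(t² + 1)


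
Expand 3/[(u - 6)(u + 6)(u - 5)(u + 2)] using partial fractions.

Using Heaviside cover-up: (1/32)/(u - 6) - (1/176)/(u + 6) - (3/77)/(u - 5) + (3/224)/(u + 2)


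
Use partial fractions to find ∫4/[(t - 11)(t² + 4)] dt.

Cover-up at t=11: α = 4/(11²+4) = 4/125. Coeff matching: β = -4/125, γ = -44/125. Decomposition: (4/125)/(t - 11) - ((4/125)t + 44/125)/(t² + 4). Integrate: linear → ln, quadratic → (1/2)ln + arctan: (4/125) ln|(t - 11)| - (2/125) ln(t² + 4) - (22/125) arctan(t/2) + C


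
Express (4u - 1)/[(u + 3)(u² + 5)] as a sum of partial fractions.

At u=-3: α = (4·(-3) - 1)/((-3)² + 5) = -13/14. β = -α = 13/14, γ = 4 - (-3)·α = 17/14
Result: (-13/14)/(u + 3) + ((13/14)u + 17/14)/(u² + 5)


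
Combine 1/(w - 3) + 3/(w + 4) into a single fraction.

Common denominator (w - 3)(w + 4). Numerator: 1(w + 4) + 3(w - 3) = (w + 4) + (3w - 9) = 4w - 5
Result: (4w - 5)/[(w - 3)(w + 4)]


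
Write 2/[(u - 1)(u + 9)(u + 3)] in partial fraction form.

Using cover-up method: P = 1/20, Q = 1/30, R = -1/12
Result: (1/20)/(u - 1) + (1/30)/(u + 9) - (1/12)/(u + 3)


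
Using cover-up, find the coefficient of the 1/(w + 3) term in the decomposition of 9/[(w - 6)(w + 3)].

Cover (w + 3), set w=-3: 9/((w - 6) at w=-3) = 9/(-9) = -1


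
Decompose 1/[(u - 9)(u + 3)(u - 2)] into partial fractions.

Using cover-up method: P = 1/84, Q = 1/60, R = -1/35
Result: (1/84)/(u - 9) + (1/60)/(u + 3) - (1/35)/(u - 2)


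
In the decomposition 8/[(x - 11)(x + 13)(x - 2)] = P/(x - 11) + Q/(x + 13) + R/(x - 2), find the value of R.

Cover-up at x = 2: R = 8/[(2 - 11)(2 + 13)] = 8/[(-9)(15)] = -8/135


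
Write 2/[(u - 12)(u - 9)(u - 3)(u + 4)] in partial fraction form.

Using Heaviside cover-up: (1/216)/(u - 12) - (1/117)/(u - 9) + (1/189)/(u - 3) - (1/728)/(u + 4)


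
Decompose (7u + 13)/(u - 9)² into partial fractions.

(7u + 13) = α(u - 9) + β. At u = 9: β = 7·9 + 13 = 76. Coeff of u: α = 7
Result: 7/(u - 9) + 76/(u - 9)²


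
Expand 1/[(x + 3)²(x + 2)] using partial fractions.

Cover-up at x=-2: γ = 1/(-2 + 3)² = 1. Cover-up at x=-3: β = 1/(-3 + 2) = -1. Comparing x² coeff: α = -γ = -1
Result: -1/(x + 3) - 1/(x + 3)² + 1/(x + 2)


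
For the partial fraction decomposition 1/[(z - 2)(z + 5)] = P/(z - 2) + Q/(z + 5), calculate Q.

Cover-up at z = -5: Q = 1/(-5 - 2) = -1/7


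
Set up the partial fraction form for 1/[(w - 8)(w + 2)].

Distinct linear factors: α/(w - 8) + β/(w + 2)


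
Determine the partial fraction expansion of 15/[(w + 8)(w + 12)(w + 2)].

Using cover-up method: P = -5/8, Q = 3/8, R = 1/4
Result: (-5/8)/(w + 8) + (3/8)/(w + 12) + (1/4)/(w + 2)


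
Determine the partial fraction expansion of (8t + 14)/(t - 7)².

(8t + 14) = α(t - 7) + β. At t = 7: β = 8·7 + 14 = 70. Coeff of t: α = 8
Result: 8/(t - 7) + 70/(t - 7)²


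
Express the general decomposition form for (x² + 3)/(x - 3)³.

Repeated linear factor (power 3): α/(x - 3) + β/(x - 3)² + γ/(x - 3)³


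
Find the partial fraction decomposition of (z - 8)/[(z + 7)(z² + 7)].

At z=-7: α = (1·(-7) - 8)/((-7)² + 7) = -15/56. β = -α = 15/56, γ = 1 - (-7)·α = -7/8
Result: (-15/56)/(z + 7) + ((15/56)z - 7/8)/(z² + 7)


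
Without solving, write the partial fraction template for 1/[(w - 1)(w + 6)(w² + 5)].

Two linear + quadratic: A/(w - 1) + B/(w + 6) + (Cw + D)/(w² + 5)


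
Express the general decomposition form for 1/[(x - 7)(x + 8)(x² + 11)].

Two linear + quadratic: α/(x - 7) + β/(x + 8) + (γx + δ)/(x² + 11)


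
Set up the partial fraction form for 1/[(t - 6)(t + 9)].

Distinct linear factors: α/(t - 6) + β/(t + 9)


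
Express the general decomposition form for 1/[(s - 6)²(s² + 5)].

Repeated linear + quadratic: A/(s - 6) + B/(s - 6)² + (Cs + D)/(s² + 5)


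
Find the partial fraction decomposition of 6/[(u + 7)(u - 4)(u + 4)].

Using cover-up method: α = 2/11, β = 3/44, γ = -1/4
Result: (2/11)/(u + 7) + (3/44)/(u - 4) - (1/4)/(u + 4)


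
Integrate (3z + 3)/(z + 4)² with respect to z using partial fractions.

Decompose: A = 3, B = 3·(-4) + 3 = -9, so (3z + 3)/(z + 4)² = 3/(z + 4) - 9/(z + 4)². Integrate: ∫ A/(z + 4) dz = 3 ln|(z + 4)|; ∫ B/(z + 4)² dz = 9/(z + 4). Sum: 3 ln|(z + 4)| + 9/(z + 4) + C


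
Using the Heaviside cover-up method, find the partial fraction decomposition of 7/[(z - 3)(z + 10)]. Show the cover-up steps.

Cover (z - 3): set z=3, get A = 7/(3 + 10) = 7/13. Cover (z + 10): set z=-10, get B = 7/(-10 - 3) = -7/13.
Result: (7/13)/(z - 3) - (7/13)/(z + 10)


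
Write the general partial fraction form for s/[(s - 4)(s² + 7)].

Linear + irreducible quadratic: A/(s - 4) + (Bs + C)/(s² + 7)


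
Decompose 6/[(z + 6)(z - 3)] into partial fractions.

6/(z + 6)(z - 3) = α/(z + 6) + β/(z - 3). α = 6/(-6 - 3) = -2/3, β = 6/(3 + 6) = 2/3
Result: (-2/3)/(z + 6) + (2/3)/(z - 3)


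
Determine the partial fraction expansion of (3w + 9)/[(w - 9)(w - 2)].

At w=9: α = (3·9 + 9)/(9 - 2) = 36/7. At w=2: β = (3·2 + 9)/(2 - 9) = -15/7
Result: (36/7)/(w - 9) - (15/7)/(w - 2)


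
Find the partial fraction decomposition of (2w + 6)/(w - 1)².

(2w + 6) = α(w - 1) + β. At w = 1: β = 2·1 + 6 = 8. Coeff of w: α = 2
Result: 2/(w - 1) + 8/(w - 1)²


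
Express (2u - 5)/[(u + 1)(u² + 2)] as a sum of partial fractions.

At u=-1: α = (2·(-1) - 5)/((-1)² + 2) = -7/3. β = -α = 7/3, γ = 2 - (-1)·α = -1/3
Result: (-7/3)/(u + 1) + ((7/3)u - 1/3)/(u² + 2)


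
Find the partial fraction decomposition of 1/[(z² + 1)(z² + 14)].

Coefficient matching gives α = γ = 0, β = 1/(14-1) = 1/13, δ = -β = -1/13
Result: (1/13)/(z² + 1) - (1/13)/(z² + 14)


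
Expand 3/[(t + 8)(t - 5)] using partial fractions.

3/(t + 8)(t - 5) = P/(t + 8) + Q/(t - 5). P = 3/(-8 - 5) = -3/13, Q = 3/(5 + 8) = 3/13
Result: (-3/13)/(t + 8) + (3/13)/(t - 5)


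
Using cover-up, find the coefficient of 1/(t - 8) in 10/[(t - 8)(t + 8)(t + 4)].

Cover (t - 8), set t=8: 10/[(8 + 8)(8 + 4)] = 5/96


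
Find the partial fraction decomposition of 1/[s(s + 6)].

1/s(s + 6) = P/s + Q/(s + 6). P = 1/(0 + 6) = 1/6, Q = 1/(-6 - 0) = -1/6
Result: (1/6)/s - (1/6)/(s + 6)


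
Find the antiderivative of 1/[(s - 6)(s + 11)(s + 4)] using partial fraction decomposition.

Cover-up: P = 1/170, Q = 1/119, R = -1/70. Decomposition: (1/170)/(s - 6) + (1/119)/(s + 11) - (1/70)/(s + 4). Integrate each term: (1/170) ln|(s - 6)| + (1/119) ln|(s + 11)| - (1/70) ln|(s + 4)| + C


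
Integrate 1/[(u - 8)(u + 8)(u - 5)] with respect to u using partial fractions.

Cover-up: α = 1/48, β = 1/208, γ = -1/39. Decomposition: (1/48)/(u - 8) + (1/208)/(u + 8) - (1/39)/(u - 5). Integrate each term: (1/48) ln|(u - 8)| + (1/208) ln|(u + 8)| - (1/39) ln|(u - 5)| + C


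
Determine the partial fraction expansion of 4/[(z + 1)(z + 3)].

4/(z + 1)(z + 3) = A/(z + 1) + B/(z + 3). A = 4/(-1 + 3) = 2, B = 4/(-3 + 1) = -2
Result: 2/(z + 1) - 2/(z + 3)


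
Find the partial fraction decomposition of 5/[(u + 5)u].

5/(u + 5)u = α/(u + 5) + β/u. α = 5/(-5 - 0) = -1, β = 5/(0 + 5) = 1
Result: -1/(u + 5) + 1/u


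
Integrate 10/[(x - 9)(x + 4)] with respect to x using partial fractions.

Decompose: 10/[(x - 9)(x + 4)] = (10/13)/(x - 9) - (10/13)/(x + 4). Integrate each term: (10/13) ln|(x - 9)| - (10/13) ln|(x + 4)| + C


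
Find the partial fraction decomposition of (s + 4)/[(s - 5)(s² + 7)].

At s=5: α = (1·5 + 4)/(5² + 7) = 9/32. β = -α = -9/32, γ = 1 - 5·α = -13/32
Result: (9/32)/(s - 5) - ((9/32)s + 13/32)/(s² + 7)


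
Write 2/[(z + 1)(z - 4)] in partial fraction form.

2/(z + 1)(z - 4) = α/(z + 1) + β/(z - 4). α = 2/(-1 - 4) = -2/5, β = 2/(4 + 1) = 2/5
Result: (-2/5)/(z + 1) + (2/5)/(z - 4)


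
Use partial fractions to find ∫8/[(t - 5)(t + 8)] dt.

Decompose: 8/[(t - 5)(t + 8)] = (8/13)/(t - 5) - (8/13)/(t + 8). Integrate each term: (8/13) ln|(t - 5)| - (8/13) ln|(t + 8)| + C


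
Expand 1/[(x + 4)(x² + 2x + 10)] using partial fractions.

Cover-up at x = -4: A = 1/((-4)² + 2·(-4) + 10) = 1/18. Then B = -A = -1/18, C = -A·(2 - 4) = 1/9
Result: (1/18)/(x + 4) - ((1/18)x - 1/9)/(x² + 2x + 10)


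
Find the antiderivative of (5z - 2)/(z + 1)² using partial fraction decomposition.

Decompose: α = 5, β = 5·(-1) - 2 = -7, so (5z - 2)/(z + 1)² = 5/(z + 1) - 7/(z + 1)². Integrate: ∫ α/(z + 1) dz = 5 ln|(z + 1)|; ∫ β/(z + 1)² dz = 7/(z + 1). Sum: 5 ln|(z + 1)| + 7/(z + 1) + C


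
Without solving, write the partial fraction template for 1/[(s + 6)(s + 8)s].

Three distinct linear factors: α/(s + 6) + β/(s + 8) + γ/s


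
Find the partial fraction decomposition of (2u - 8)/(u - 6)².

(2u - 8) = A(u - 6) + B. At u = 6: B = 2·6 - 8 = 4. Coeff of u: A = 2
Result: 2/(u - 6) + 4/(u - 6)²


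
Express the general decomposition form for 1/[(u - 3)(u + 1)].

Distinct linear factors: A/(u - 3) + B/(u + 1)


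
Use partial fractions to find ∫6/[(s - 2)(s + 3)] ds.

Decompose: 6/[(s - 2)(s + 3)] = (6/5)/(s - 2) - (6/5)/(s + 3). Integrate each term: (6/5) ln|(s - 2)| - (6/5) ln|(s + 3)| + C


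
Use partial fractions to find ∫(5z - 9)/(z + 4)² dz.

Decompose: P = 5, Q = 5·(-4) - 9 = -29, so (5z - 9)/(z + 4)² = 5/(z + 4) - 29/(z + 4)². Integrate: ∫ P/(z + 4) dz = 5 ln|(z + 4)|; ∫ Q/(z + 4)² dz = 29/(z + 4). Sum: 5 ln|(z + 4)| + 29/(z + 4) + C


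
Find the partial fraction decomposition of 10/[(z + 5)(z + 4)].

10/(z + 5)(z + 4) = α/(z + 5) + β/(z + 4). α = 10/(-5 + 4) = -10, β = 10/(-4 + 5) = 10
Result: -10/(z + 5) + 10/(z + 4)


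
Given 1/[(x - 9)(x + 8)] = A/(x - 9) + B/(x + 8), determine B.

Cover-up at x = -8: B = 1/(-8 - 9) = -1/17


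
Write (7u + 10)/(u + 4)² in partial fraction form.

(7u + 10) = A(u + 4) + B. At u = -4: B = 7·(-4) + 10 = -18. Coeff of u: A = 7
Result: 7/(u + 4) - 18/(u + 4)²


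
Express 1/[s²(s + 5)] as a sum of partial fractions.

Cover-up at s=-5: C = 1/(-5 - 0)² = 1/25. Cover-up at s=0: B = 1/(0 + 5) = 1/5. Comparing s² coeff: A = -C = -1/25
Result: (-1/25)/s + (1/5)/s² + (1/25)/(s + 5)


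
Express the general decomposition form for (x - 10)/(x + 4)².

Repeated linear factor: α/(x + 4) + β/(x + 4)²


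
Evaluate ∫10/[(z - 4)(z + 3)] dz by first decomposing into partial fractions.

Decompose: 10/[(z - 4)(z + 3)] = (10/7)/(z - 4) - (10/7)/(z + 3). Integrate each term: (10/7) ln|(z - 4)| - (10/7) ln|(z + 3)| + C


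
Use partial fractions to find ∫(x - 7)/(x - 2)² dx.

Decompose: A = 1, B = 1·2 - 7 = -5, so (x - 7)/(x - 2)² = 1/(x - 2) - 5/(x - 2)². Integrate: ∫ A/(x - 2) dx = ln|(x - 2)|; ∫ B/(x - 2)² dx = 5/(x - 2). Sum: ln|(x - 2)| + 5/(x - 2) + C


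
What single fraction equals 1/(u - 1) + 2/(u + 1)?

Common denominator (u - 1)(u + 1). Numerator: 1(u + 1) + 2(u - 1) = (u + 1) + (2u - 2) = 3u - 1
Result: (3u - 1)/[(u - 1)(u + 1)]


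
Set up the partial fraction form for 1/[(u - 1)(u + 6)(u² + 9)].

Two linear + quadratic: α/(u - 1) + β/(u + 6) + (γu + δ)/(u² + 9)


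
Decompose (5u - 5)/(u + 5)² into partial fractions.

(5u - 5) = P(u + 5) + Q. At u = -5: Q = 5·(-5) - 5 = -30. Coeff of u: P = 5
Result: 5/(u + 5) - 30/(u + 5)²


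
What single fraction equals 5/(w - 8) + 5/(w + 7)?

Common denominator (w - 8)(w + 7). Numerator: 5(w + 7) + 5(w - 8) = (5w + 35) + (5w - 40) = 10w - 5
Result: (10w - 5)/[(w - 8)(w + 7)]


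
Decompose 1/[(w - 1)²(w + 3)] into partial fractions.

Cover-up at w=-3: γ = 1/(-3 - 1)² = 1/16. Cover-up at w=1: β = 1/(1 + 3) = 1/4. Comparing w² coeff: α = -γ = -1/16
Result: (-1/16)/(w - 1) + (1/4)/(w - 1)² + (1/16)/(w + 3)


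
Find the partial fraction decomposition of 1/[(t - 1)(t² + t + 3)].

Cover-up at t = 1: A = 1/(1² + 1·1 + 3) = 1/5. Then B = -A = -1/5, C = -A·(1 + 1) = -2/5
Result: (1/5)/(t - 1) - ((1/5)t + 2/5)/(t² + t + 3)


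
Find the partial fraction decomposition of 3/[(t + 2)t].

3/(t + 2)t = A/(t + 2) + B/t. A = 3/(-2 - 0) = -3/2, B = 3/(0 + 2) = 3/2
Result: (-3/2)/(t + 2) + (3/2)/t


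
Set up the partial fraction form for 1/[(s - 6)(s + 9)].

Distinct linear factors: P/(s - 6) + Q/(s + 9)


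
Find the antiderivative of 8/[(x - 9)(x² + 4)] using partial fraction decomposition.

Cover-up at x=9: α = 8/(9²+4) = 8/85. Coeff matching: β = -8/85, γ = -72/85. Decomposition: (8/85)/(x - 9) - ((8/85)x + 72/85)/(x² + 4). Integrate: linear → ln, quadratic → (1/2)ln + arctan: (8/85) ln|(x - 9)| - (4/85) ln(x² + 4) - (36/85) arctan(x/2) + C


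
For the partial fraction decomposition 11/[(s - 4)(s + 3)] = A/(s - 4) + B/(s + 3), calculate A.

Cover-up at s = 4: A = 11/(4 + 3) = 11/7


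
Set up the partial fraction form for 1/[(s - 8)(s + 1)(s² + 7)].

Two linear + quadratic: P/(s - 8) + Q/(s + 1) + (Rs + S)/(s² + 7)


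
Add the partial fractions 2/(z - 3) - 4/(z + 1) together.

Common denominator (z - 3)(z + 1). Numerator: 2(z + 1) - 4(z - 3) = (2z + 2) - (4z - 12) = -2z + 14
Result: (-2z + 14)/[(z - 3)(z + 1)]


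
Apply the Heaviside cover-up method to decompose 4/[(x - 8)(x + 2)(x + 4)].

Cover (x - 8), x=8: P = 4/[(8 + 2)(8 + 4)] = 1/30. Cover (x + 2), x=-2: Q = 4/[(-2 - 8)(-2 + 4)] = -1/5. Cover (x + 4), x=-4: R = 4/[(-4 - 8)(-4 + 2)] = 1/6.
Result: (1/30)/(x - 8) - (1/5)/(x + 2) + (1/6)/(x + 4)


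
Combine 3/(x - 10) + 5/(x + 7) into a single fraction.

Common denominator (x - 10)(x + 7). Numerator: 3(x + 7) + 5(x - 10) = (3x + 21) + (5x - 50) = 8x - 29
Result: (8x - 29)/[(x - 10)(x + 7)]


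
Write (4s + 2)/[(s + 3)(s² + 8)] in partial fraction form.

At s=-3: α = (4·(-3) + 2)/((-3)² + 8) = -10/17. β = -α = 10/17, γ = 4 - (-3)·α = 38/17
Result: (-10/17)/(s + 3) + ((10/17)s + 38/17)/(s² + 8)


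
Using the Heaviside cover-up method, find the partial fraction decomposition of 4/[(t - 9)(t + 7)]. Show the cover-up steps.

Cover (t - 9): set t=9, get α = 4/(9 + 7) = 1/4. Cover (t + 7): set t=-7, get β = 4/(-7 - 9) = -1/4.
Result: (1/4)/(t - 9) - (1/4)/(t + 7)


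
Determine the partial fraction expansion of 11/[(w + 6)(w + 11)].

11/(w + 6)(w + 11) = A/(w + 6) + B/(w + 11). A = 11/(-6 + 11) = 11/5, B = 11/(-11 + 6) = -11/5
Result: (11/5)/(w + 6) - (11/5)/(w + 11)


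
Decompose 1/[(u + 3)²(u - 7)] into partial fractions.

Cover-up at u=7: R = 1/(7 + 3)² = 1/100. Cover-up at u=-3: Q = 1/(-3 - 7) = -1/10. Comparing u² coeff: P = -R = -1/100
Result: (-1/100)/(u + 3) - (1/10)/(u + 3)² + (1/100)/(u - 7)


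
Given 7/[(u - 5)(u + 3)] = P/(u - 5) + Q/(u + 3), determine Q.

Cover-up at u = -3: Q = 7/(-3 - 5) = -7/8


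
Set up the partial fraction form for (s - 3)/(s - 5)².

Repeated linear factor: α/(s - 5) + β/(s - 5)²


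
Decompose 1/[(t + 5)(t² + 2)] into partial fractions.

Cover-up at t = -5: A = 1/((-5)² + 2) = 1/27. Then B = -A = -1/27, C = -A·(0 - 5) = 5/27
Result: (1/27)/(t + 5) - ((1/27)t - 5/27)/(t² + 2)


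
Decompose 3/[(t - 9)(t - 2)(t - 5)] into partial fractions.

Using cover-up method: α = 3/28, β = 1/7, γ = -1/4
Result: (3/28)/(t - 9) + (1/7)/(t - 2) - (1/4)/(t - 5)


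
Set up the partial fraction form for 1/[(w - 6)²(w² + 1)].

Repeated linear + quadratic: P/(w - 6) + Q/(w - 6)² + (Rw + S)/(w² + 1)


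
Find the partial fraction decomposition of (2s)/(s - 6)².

(2s) = A(s - 6) + B. At s = 6: B = 2·6 + 0 = 12. Coeff of s: A = 2
Result: 2/(s - 6) + 12/(s - 6)²


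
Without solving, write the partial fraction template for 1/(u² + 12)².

Repeated quadratic factor: (Pu + Q)/(u² + 12) + (Ru + S)/(u² + 12)²


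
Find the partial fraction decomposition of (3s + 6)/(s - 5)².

(3s + 6) = A(s - 5) + B. At s = 5: B = 3·5 + 6 = 21. Coeff of s: A = 3
Result: 3/(s - 5) + 21/(s - 5)²


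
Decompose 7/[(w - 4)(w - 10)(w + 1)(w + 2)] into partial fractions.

Using Heaviside cover-up: (-7/180)/(w - 4) + (7/792)/(w - 10) + (7/55)/(w + 1) - (7/72)/(w + 2)


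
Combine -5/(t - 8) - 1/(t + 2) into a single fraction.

Common denominator (t - 8)(t + 2). Numerator: -5(t + 2) - 1(t - 8) = (-5t - 10) - (t - 8) = -6t - 2
Result: (-6t - 2)/[(t - 8)(t + 2)]


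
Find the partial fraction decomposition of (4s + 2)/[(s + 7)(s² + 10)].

At s=-7: α = (4·(-7) + 2)/((-7)² + 10) = -26/59. β = -α = 26/59, γ = 4 - (-7)·α = 54/59
Result: (-26/59)/(s + 7) + ((26/59)s + 54/59)/(s² + 10)


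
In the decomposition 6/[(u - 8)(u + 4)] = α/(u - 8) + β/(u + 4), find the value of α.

Cover-up at u = 8: α = 6/(8 + 4) = 6/12 = 1/2


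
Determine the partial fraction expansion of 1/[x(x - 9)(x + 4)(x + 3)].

Using Heaviside cover-up: (-1/108)/x + (1/1404)/(x - 9) - (1/52)/(x + 4) + (1/36)/(x + 3)


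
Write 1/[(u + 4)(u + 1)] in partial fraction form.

1/(u + 4)(u + 1) = α/(u + 4) + β/(u + 1). α = 1/(-4 + 1) = -1/3, β = 1/(-1 + 4) = 1/3
Result: (-1/3)/(u + 4) + (1/3)/(u + 1)


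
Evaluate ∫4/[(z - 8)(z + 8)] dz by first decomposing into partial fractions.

Decompose: 4/[(z - 8)(z + 8)] = (1/4)/(z - 8) - (1/4)/(z + 8). Integrate each term: (1/4) ln|(z - 8)| - (1/4) ln|(z + 8)| + C


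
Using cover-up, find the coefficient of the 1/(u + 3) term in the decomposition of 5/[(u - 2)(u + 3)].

Cover (u + 3), set u=-3: 5/((u - 2) at u=-3) = 5/(-5) = -1


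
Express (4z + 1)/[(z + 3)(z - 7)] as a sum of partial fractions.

At z=-3: α = (4·(-3) + 1)/(-3 - 7) = 11/10. At z=7: β = (4·7 + 1)/(7 + 3) = 29/10
Result: (11/10)/(z + 3) + (29/10)/(z - 7)


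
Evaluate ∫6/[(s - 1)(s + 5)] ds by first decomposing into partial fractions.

Decompose: 6/[(s - 1)(s + 5)] = 1/(s - 1) - 1/(s + 5). Integrate each term: ln|(s - 1)| - ln|(s + 5)| + C


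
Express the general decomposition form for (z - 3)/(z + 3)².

Repeated linear factor: P/(z + 3) + Q/(z + 3)²
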